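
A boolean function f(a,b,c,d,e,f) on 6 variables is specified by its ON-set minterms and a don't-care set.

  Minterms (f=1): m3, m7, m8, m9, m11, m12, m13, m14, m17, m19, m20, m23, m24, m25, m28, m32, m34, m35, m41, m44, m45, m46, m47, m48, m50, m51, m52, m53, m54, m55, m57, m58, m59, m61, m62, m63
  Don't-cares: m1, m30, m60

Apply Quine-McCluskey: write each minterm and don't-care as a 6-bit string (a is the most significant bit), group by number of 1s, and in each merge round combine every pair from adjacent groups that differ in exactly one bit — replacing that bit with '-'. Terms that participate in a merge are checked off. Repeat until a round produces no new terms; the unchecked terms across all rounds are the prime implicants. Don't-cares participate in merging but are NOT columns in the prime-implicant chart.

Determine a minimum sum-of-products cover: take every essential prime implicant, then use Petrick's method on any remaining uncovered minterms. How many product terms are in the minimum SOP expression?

13

[col 0] 000001*, 000011*, 000111*, 001000*, 001001*, 001011*, 001100*, 001101*, 001110*, 010001*, 010011*, 010100*, 010111*, 011000*, 011001*, 011100*, 011110*, 100000*, 100010*, 100011*, 101001*, 101100*, 101101*, 101110*, 101111*, 110000*, 110010*, 110011*, 110100*, 110101*, 110110*, 110111*, 111001*, 111010*, 111011*, 111100*, 111101*, 111110*, 111111*
[col 1] -00011*, -01001*, -01100*, -01101*, -01110*, -10011*, -10100*, -10111*, -11001*, -11100*, -11110*, 0-0001*, 0-0011*, 0-0111*, 0-1000*, 0-1001*, 0-1100*, 0-1110*, 00-001*, 00-011*, 000-11*, 0000-1*, 001-00*, 001-01*, 0010-1*, 00100-*, 0011-0*, 00110-*, 01-001*, 01-100*, 010-11*, 0100-1*, 011-00*, 01100-*, 0111-0*, 1-0000*, 1-0010*, 1-0011*, 1-1001*, 1-1100*, 1-1101*, 1-1110*, 1-1111*, 1000-0*, 10001-*, 101-01*, 1011-0*, 1011-1*, 10110-*, 10111-*, 11-010*, 11-011*, 11-100*, 11-101*, 11-110*, 11-111*, 110-00*, 110-10*, 110-11*, 1100-0*, 11001-*, 1101-0*, 1101-1*, 11010-*, 11011-*, 111-01*, 111-10*, 111-11*, 1110-1*, 11101-*, 1111-0*, 1111-1*, 11110-*, 11111-*
[col 2] --0011, --1001, --1100*, --1110*, -01-01, -011-0*, -0110-, -1-100, -10-11, -111-0*, 0--001, 0-0-11, 0-00-1, 0-1-00, 0-100-, 0-11-0*, 00-0-1, 001-0-, 1-00-0, 1-001-, 1-1-01, 1-11-0*, 1-11-1*, 1-110-*, 1-111-*, 1011--*, 11--10*, 11--11*, 11-01-*, 11-1-0*, 11-1-1*, 11-10-*, 11-11-*, 110--0, 110-1-*, 1101--*, 111--1, 111-1-*, 1111--*
[col 3] --11-0, 1-11--, 11--1-, 11-1--
Prime implicants: --0011, --1001, --11-0, -01-01, -0110-, -1-100, -10-11, 0--001, 0-0-11, 0-00-1, 0-1-00, 0-100-, 00-0-1, 001-0-, 1-00-0, 1-001-, 1-1-01, 1-11--, 11--1-, 11-1--, 110--0, 111--1
PI chart (minterm → PIs covering it):
  3 | --0011,0-0-11,0-00-1,00-0-1
  7 | 0-0-11  (sole → essential)
  8 | 0-1-00,0-100-,001-0-
  9 | --1001,-01-01,0--001,0-100-,00-0-1,001-0-
  11 | 00-0-1  (sole → essential)
  12 | --11-0,-0110-,0-1-00,001-0-
  13 | -01-01,-0110-,001-0-
  14 | --11-0  (sole → essential)
  17 | 0--001,0-00-1
  19 | --0011,-10-11,0-0-11,0-00-1
  20 | -1-100  (sole → essential)
  23 | -10-11,0-0-11
  24 | 0-1-00,0-100-
  25 | --1001,0--001,0-100-
  28 | --11-0,-1-100,0-1-00
  32 | 1-00-0  (sole → essential)
  34 | 1-00-0,1-001-
  35 | --0011,1-001-
  41 | --1001,-01-01,1-1-01
  44 | --11-0,-0110-,1-11--
  45 | -01-01,-0110-,1-1-01,1-11--
  46 | --11-0,1-11--
  47 | 1-11--  (sole → essential)
  48 | 1-00-0,110--0
  50 | 1-00-0,1-001-,11--1-,110--0
  51 | --0011,-10-11,1-001-,11--1-
  52 | -1-100,11-1--,110--0
  53 | 11-1--  (sole → essential)
  54 | 11--1-,11-1--,110--0
  55 | -10-11,11--1-,11-1--
  57 | --1001,1-1-01,111--1
  58 | 11--1-  (sole → essential)
  59 | 11--1-,111--1
  61 | 1-1-01,1-11--,11-1--,111--1
  62 | --11-0,1-11--,11--1-,11-1--
  63 | 1-11--,11--1-,11-1--,111--1
Essential prime implicants: --11-0, -1-100, 0-0-11, 00-0-1, 1-00-0, 1-11--, 11--1-, 11-1--
Petrick residual → --0011, --1001, -01-01, 0--001, 0-1-00
Minimum SOP uses 13 PIs: c'd'ef + cd'e'f + cdf' + b'ce'f + bde'f' + a'd'e'f + a'c'ef + a'ce'f' + a'b'd'f + ac'd'f' + acd + abe + abd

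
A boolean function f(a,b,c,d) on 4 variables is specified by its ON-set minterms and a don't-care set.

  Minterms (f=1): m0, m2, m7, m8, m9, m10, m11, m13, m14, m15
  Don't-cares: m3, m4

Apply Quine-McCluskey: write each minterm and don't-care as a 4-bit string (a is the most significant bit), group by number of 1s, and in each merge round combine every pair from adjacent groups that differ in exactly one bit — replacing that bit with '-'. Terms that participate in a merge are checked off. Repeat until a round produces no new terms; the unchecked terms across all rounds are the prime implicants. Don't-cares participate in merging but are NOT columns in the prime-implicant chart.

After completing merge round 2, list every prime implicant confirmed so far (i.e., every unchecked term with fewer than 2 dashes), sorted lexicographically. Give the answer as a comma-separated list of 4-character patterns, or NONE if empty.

Round 0: 0000✓ 0010✓ 0011✓ 0100✓ 0111✓ 1000✓ 1001✓ 1010✓ 1011✓ 1101✓ 1110✓ 1111✓
Round 1: -000✓ -010✓ -011✓ -111✓ 0-00 0-11✓ 00-0✓ 001-✓ 1-01✓ 1-10✓ 1-11✓ 10-0✓ 10-1✓ 100-✓ 101-✓ 11-1✓ 111-✓
Round 2: --11 -0-0 -01- 1--1 1-1- 10--
PIs = {--11, -0-0, -01-, 0-00, 1--1, 1-1-, 10--}

0-00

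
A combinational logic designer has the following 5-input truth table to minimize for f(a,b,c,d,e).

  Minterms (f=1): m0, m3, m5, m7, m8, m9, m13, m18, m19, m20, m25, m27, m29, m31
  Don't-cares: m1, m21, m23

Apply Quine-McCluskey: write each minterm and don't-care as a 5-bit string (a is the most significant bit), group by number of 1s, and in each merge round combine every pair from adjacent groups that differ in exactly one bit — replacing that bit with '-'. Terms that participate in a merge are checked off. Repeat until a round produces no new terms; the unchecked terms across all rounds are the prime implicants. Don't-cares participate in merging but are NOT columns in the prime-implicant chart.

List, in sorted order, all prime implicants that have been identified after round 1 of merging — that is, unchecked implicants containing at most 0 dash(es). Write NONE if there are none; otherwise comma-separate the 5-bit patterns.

NONE

size-2^0 implicants → 00000(✓)  00001(✓)  00011(✓)  00101(✓)  00111(✓)  01000(✓)  01001(✓)  01101(✓)  10010(✓)  10011(✓)  10100(✓)  10101(✓)  10111(✓)  11001(✓)  11011(✓)  11101(✓)  11111(✓)
size-2^1 implicants → -0011(✓)  -0101(✓)  -0111(✓)  -1001(✓)  -1101(✓)  0-000(✓)  0-001(✓)  0-101(✓)  00-01(✓)  00-11(✓)  000-1(✓)  0000-(✓)  001-1(✓)  01-01(✓)  0100-(✓)  1-011(✓)  1-101(✓)  1-111(✓)  10-11(✓)  1001-  101-1(✓)  1010-  11-01(✓)  11-11(✓)  110-1(✓)  111-1(✓)
size-2^2 implicants → --101  -0-11  -01-1  -1-01  0--01  0-00-  00--1  1--11  1-1-1  11--1
Unchecked terms (primes): --101, -0-11, -01-1, -1-01, 0--01, 0-00-, 00--1, 1--11, 1-1-1, 1001-, 1010-, 11--1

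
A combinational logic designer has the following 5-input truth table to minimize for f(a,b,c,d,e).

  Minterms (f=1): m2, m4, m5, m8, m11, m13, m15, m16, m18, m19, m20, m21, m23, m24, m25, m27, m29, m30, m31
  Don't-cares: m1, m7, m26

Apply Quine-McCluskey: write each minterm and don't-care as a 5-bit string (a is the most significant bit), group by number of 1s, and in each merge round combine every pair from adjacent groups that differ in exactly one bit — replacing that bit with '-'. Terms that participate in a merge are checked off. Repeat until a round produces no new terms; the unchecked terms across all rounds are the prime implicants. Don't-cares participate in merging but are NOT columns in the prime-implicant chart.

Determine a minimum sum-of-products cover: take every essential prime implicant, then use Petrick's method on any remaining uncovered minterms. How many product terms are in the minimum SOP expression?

size-2^0 implicants → 00001(✓)  00010(✓)  00100(✓)  00101(✓)  00111(✓)  01000(✓)  01011(✓)  01101(✓)  01111(✓)  10000(✓)  10010(✓)  10011(✓)  10100(✓)  10101(✓)  10111(✓)  11000(✓)  11001(✓)  11010(✓)  11011(✓)  11101(✓)  11110(✓)  11111(✓)
size-2^1 implicants → -0010  -0100(✓)  -0101(✓)  -0111(✓)  -1000  -1011(✓)  -1101(✓)  -1111(✓)  0-101(✓)  0-111(✓)  00-01  001-1(✓)  0010-(✓)  01-11(✓)  011-1(✓)  1-000(✓)  1-010(✓)  1-011(✓)  1-101(✓)  1-111(✓)  10-00  10-11(✓)  100-0(✓)  1001-(✓)  101-1(✓)  1010-(✓)  11-01(✓)  11-10(✓)  11-11(✓)  110-0(✓)  110-1(✓)  1100-(✓)  1101-(✓)  111-1(✓)  1111-(✓)
size-2^2 implicants → --101(✓)  --111(✓)  -01-1(✓)  -010-  -1-11  -11-1(✓)  0-1-1(✓)  1--11  1-0-0  1-01-  1-1-1(✓)  11--1  11-1-  110--
size-2^3 implicants → --1-1
Unchecked terms (primes): --1-1, -0010, -010-, -1-11, -1000, 00-01, 1--11, 1-0-0, 1-01-, 10-00, 11--1, 11-1-, 110--
Minterm coverage:
  m2 ⊆ -0010 [E]
  m4 ⊆ -010- [E]
  m5 ⊆ --1-1,-010-,00-01
  m8 ⊆ -1000 [E]
  m11 ⊆ -1-11 [E]
  m13 ⊆ --1-1 [E]
  m15 ⊆ --1-1,-1-11
  m16 ⊆ 1-0-0,10-00
  m18 ⊆ -0010,1-0-0,1-01-
  m19 ⊆ 1--11,1-01-
  m20 ⊆ -010-,10-00
  m21 ⊆ --1-1,-010-
  m23 ⊆ --1-1,1--11
  m24 ⊆ -1000,1-0-0,110--
  m25 ⊆ 11--1,110--
  m27 ⊆ -1-11,1--11,1-01-,11--1,11-1-,110--
  m29 ⊆ --1-1,11--1
  m30 ⊆ 11-1- [E]
  m31 ⊆ --1-1,-1-11,1--11,11--1,11-1-
E = {--1-1, -0010, -010-, -1-11, -1000, 11-1-}
Petrick residual → 1--11, 1-0-0, 11--1
Cover = ce + b'c'de' + b'cd' + bde + bc'd'e' + ade + ac'e' + abe + abd  |cover|=9

9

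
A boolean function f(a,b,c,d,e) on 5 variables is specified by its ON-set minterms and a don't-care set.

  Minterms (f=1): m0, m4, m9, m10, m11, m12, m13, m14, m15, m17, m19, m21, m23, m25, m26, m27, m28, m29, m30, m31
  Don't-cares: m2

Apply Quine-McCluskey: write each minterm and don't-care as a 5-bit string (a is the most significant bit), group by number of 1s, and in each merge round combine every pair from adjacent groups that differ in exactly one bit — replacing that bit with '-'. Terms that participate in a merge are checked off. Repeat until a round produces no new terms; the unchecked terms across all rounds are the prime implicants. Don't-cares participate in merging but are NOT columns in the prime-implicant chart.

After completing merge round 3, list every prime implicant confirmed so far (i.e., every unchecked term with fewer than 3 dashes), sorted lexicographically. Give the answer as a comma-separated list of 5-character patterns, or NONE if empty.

[col 0] 00000*, 00010*, 00100*, 01001*, 01010*, 01011*, 01100*, 01101*, 01110*, 01111*, 10001*, 10011*, 10101*, 10111*, 11001*, 11010*, 11011*, 11100*, 11101*, 11110*, 11111*
[col 1] -1001*, -1010*, -1011*, -1100*, -1101*, -1110*, -1111*, 0-010, 0-100, 00-00, 000-0, 01-01*, 01-10*, 01-11*, 010-1*, 0101-*, 011-0*, 011-1*, 0110-*, 0111-*, 1-001*, 1-011*, 1-101*, 1-111*, 10-01*, 10-11*, 100-1*, 101-1*, 11-01*, 11-10*, 11-11*, 110-1*, 1101-*, 111-0*, 111-1*, 1110-*, 1111-*
[col 2] -1-01*, -1-10*, -1-11*, -10-1*, -101-*, -11-0*, -11-1*, -110-*, -111-*, 01--1*, 01-1-*, 011--*, 1--01*, 1--11*, 1-0-1*, 1-1-1*, 10--1*, 11--1*, 11-1-*, 111--*
[col 3] -1--1, -1-1-, -11--, 1---1
Prime implicants: -1--1, -1-1-, -11--, 0-010, 0-100, 00-00, 000-0, 1---1

0-010, 0-100, 00-00, 000-0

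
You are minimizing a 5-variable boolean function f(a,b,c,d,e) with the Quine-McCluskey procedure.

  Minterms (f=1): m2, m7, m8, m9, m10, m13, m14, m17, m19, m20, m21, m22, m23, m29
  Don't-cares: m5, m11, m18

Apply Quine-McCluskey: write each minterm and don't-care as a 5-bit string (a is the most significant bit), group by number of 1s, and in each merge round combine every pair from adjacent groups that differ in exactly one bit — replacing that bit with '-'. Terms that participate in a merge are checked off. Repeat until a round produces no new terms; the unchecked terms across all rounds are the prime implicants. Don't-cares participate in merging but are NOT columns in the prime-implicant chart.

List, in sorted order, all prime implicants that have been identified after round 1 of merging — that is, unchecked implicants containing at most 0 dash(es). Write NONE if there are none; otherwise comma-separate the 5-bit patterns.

NONE

[col 0] 00010*, 00101*, 00111*, 01000*, 01001*, 01010*, 01011*, 01101*, 01110*, 10001*, 10010*, 10011*, 10100*, 10101*, 10110*, 10111*, 11101*
[col 1] -0010, -0101*, -0111*, -1101*, 0-010, 0-101*, 001-1*, 01-01, 01-10, 010-0*, 010-1*, 0100-*, 0101-*, 1-101*, 10-01*, 10-10*, 10-11*, 100-1*, 1001-*, 101-0*, 101-1*, 1010-*, 1011-*
[col 2] --101, -01-1, 010--, 10--1, 10-1-, 101--
Prime implicants: --101, -0010, -01-1, 0-010, 01-01, 01-10, 010--, 10--1, 10-1-, 101--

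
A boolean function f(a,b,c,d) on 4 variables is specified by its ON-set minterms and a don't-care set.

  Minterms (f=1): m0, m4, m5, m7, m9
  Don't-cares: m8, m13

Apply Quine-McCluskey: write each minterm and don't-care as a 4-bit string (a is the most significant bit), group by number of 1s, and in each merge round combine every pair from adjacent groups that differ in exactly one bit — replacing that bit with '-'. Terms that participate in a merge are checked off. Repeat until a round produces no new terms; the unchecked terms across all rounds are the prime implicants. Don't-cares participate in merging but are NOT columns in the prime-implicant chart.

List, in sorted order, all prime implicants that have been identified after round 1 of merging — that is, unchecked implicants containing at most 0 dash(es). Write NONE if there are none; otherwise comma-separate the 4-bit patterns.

Round 0: 0000✓ 0100✓ 0101✓ 0111✓ 1000✓ 1001✓ 1101✓
Round 1: -000 -101 0-00 01-1 010- 1-01 100-
PIs = {-000, -101, 0-00, 01-1, 010-, 1-01, 100-}

NONE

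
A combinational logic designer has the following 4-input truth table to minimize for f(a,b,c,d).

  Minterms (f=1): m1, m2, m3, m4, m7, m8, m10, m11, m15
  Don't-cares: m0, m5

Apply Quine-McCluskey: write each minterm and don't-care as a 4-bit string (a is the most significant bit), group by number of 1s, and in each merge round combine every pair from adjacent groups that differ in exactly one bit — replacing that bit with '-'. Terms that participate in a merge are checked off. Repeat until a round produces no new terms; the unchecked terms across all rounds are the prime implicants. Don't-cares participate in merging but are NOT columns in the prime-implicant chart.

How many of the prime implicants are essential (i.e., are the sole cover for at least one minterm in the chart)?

3

size-2^0 implicants → 0000(✓)  0001(✓)  0010(✓)  0011(✓)  0100(✓)  0101(✓)  0111(✓)  1000(✓)  1010(✓)  1011(✓)  1111(✓)
size-2^1 implicants → -000(✓)  -010(✓)  -011(✓)  -111(✓)  0-00(✓)  0-01(✓)  0-11(✓)  00-0(✓)  00-1(✓)  000-(✓)  001-(✓)  01-1(✓)  010-(✓)  1-11(✓)  10-0(✓)  101-(✓)
size-2^2 implicants → --11  -0-0  -01-  0--1  0-0-  00--
Unchecked terms (primes): --11, -0-0, -01-, 0--1, 0-0-, 00--
Minterm coverage:
  m1 ⊆ 0--1,0-0-,00--
  m2 ⊆ -0-0,-01-,00--
  m3 ⊆ --11,-01-,0--1,00--
  m4 ⊆ 0-0- [E]
  m7 ⊆ --11,0--1
  m8 ⊆ -0-0 [E]
  m10 ⊆ -0-0,-01-
  m11 ⊆ --11,-01-
  m15 ⊆ --11 [E]
E = {--11, -0-0, 0-0-}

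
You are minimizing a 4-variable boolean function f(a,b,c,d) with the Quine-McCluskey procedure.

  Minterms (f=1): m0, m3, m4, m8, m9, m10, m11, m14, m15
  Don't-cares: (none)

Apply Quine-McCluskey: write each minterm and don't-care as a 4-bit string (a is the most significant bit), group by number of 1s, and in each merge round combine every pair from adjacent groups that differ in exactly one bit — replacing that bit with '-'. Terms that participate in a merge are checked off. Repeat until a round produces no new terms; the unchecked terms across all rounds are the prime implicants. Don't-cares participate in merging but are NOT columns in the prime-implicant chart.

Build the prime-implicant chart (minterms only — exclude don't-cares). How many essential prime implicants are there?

[col 0] 0000*, 0011*, 0100*, 1000*, 1001*, 1010*, 1011*, 1110*, 1111*
[col 1] -000, -011, 0-00, 1-10*, 1-11*, 10-0*, 10-1*, 100-*, 101-*, 111-*
[col 2] 1-1-, 10--
Prime implicants: -000, -011, 0-00, 1-1-, 10--
PI chart (minterm → PIs covering it):
  0 | -000,0-00
  3 | -011  (sole → essential)
  4 | 0-00  (sole → essential)
  8 | -000,10--
  9 | 10--  (sole → essential)
  10 | 1-1-,10--
  11 | -011,1-1-,10--
  14 | 1-1-  (sole → essential)
  15 | 1-1-  (sole → essential)
Essential prime implicants: -011, 0-00, 1-1-, 10--

4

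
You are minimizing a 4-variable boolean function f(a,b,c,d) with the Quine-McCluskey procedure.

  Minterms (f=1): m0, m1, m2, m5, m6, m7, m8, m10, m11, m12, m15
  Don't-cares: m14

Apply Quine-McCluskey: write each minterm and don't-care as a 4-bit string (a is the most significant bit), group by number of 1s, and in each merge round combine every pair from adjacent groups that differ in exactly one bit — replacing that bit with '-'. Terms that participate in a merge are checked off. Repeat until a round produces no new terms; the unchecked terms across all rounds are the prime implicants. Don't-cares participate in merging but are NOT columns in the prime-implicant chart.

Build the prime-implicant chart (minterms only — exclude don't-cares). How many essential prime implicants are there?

2

Round 0: 0000✓ 0001✓ 0010✓ 0101✓ 0110✓ 0111✓ 1000✓ 1010✓ 1011✓ 1100✓ 1110✓ 1111✓
Round 1: -000✓ -010✓ -110✓ -111✓ 0-01 0-10✓ 00-0✓ 000- 01-1 011-✓ 1-00✓ 1-10✓ 1-11✓ 10-0✓ 101-✓ 11-0✓ 111-✓
Round 2: --10 -0-0 -11- 1--0 1-1-
PIs = {--10, -0-0, -11-, 0-01, 000-, 01-1, 1--0, 1-1-}
Coverage chart:
  m0: -0-0,000-
  m1: 0-01,000-
  m2: --10,-0-0
  m5: 0-01,01-1
  m6: --10,-11-
  m7: -11-,01-1
  m8: -0-0,1--0
  m10: --10,-0-0,1--0,1-1-
  m11: 1-1- ←essential
  m12: 1--0 ←essential
  m15: -11-,1-1-
Essential: 1--0, 1-1-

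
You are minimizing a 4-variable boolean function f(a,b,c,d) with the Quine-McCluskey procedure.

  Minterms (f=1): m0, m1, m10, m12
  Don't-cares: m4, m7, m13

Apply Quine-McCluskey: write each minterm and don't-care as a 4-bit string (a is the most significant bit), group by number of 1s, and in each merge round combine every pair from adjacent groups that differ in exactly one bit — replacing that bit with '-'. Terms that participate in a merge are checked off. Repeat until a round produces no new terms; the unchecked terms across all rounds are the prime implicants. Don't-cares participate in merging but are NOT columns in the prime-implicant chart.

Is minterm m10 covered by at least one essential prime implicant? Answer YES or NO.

YES

size-2^0 implicants → 0000(✓)  0001(✓)  0100(✓)  0111  1010  1100(✓)  1101(✓)
size-2^1 implicants → -100  0-00  000-  110-
Unchecked terms (primes): -100, 0-00, 000-, 0111, 1010, 110-
Minterm coverage:
  m0 ⊆ 0-00,000-
  m1 ⊆ 000- [E]
  m10 ⊆ 1010 [E]
  m12 ⊆ -100,110-
E = {000-, 1010}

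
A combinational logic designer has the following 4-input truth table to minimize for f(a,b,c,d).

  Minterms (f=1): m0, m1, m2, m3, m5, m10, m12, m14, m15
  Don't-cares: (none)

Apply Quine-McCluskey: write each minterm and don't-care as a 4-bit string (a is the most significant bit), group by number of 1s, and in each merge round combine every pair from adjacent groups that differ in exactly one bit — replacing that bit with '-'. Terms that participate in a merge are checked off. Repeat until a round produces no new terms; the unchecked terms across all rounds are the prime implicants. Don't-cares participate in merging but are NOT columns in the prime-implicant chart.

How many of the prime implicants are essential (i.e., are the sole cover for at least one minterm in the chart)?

size-2^0 implicants → 0000(✓)  0001(✓)  0010(✓)  0011(✓)  0101(✓)  1010(✓)  1100(✓)  1110(✓)  1111(✓)
size-2^1 implicants → -010  0-01  00-0(✓)  00-1(✓)  000-(✓)  001-(✓)  1-10  11-0  111-
size-2^2 implicants → 00--
Unchecked terms (primes): -010, 0-01, 00--, 1-10, 11-0, 111-
Minterm coverage:
  m0 ⊆ 00-- [E]
  m1 ⊆ 0-01,00--
  m2 ⊆ -010,00--
  m3 ⊆ 00-- [E]
  m5 ⊆ 0-01 [E]
  m10 ⊆ -010,1-10
  m12 ⊆ 11-0 [E]
  m14 ⊆ 1-10,11-0,111-
  m15 ⊆ 111- [E]
E = {0-01, 00--, 11-0, 111-}

4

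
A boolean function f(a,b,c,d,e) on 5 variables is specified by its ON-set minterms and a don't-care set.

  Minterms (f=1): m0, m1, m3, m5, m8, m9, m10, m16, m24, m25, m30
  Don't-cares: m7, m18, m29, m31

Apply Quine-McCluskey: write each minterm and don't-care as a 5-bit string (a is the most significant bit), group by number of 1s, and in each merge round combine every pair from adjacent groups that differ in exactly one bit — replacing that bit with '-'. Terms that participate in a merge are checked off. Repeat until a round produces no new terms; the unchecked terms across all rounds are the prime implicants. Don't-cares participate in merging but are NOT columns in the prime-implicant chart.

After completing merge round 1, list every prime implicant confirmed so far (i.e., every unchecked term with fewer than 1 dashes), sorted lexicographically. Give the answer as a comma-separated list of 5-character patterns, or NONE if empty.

Round 0: 00000✓ 00001✓ 00011✓ 00101✓ 00111✓ 01000✓ 01001✓ 01010✓ 10000✓ 10010✓ 11000✓ 11001✓ 11101✓ 11110✓ 11111✓
Round 1: -0000✓ -1000✓ -1001✓ 0-000✓ 0-001✓ 00-01✓ 00-11✓ 000-1✓ 0000-✓ 001-1✓ 010-0 0100-✓ 1-000✓ 100-0 11-01 1100-✓ 111-1 1111-
Round 2: --000 -100- 0-00- 00--1
PIs = {--000, -100-, 0-00-, 00--1, 010-0, 100-0, 11-01, 111-1, 1111-}

NONE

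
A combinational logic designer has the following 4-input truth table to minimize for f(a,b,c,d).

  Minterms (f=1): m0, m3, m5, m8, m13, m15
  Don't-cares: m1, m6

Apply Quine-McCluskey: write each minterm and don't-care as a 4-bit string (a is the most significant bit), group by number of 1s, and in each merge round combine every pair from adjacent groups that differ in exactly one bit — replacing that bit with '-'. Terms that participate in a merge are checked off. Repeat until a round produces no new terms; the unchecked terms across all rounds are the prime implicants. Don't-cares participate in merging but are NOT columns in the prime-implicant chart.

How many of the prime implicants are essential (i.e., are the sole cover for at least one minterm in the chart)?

[col 0] 0000*, 0001*, 0011*, 0101*, 0110, 1000*, 1101*, 1111*
[col 1] -000, -101, 0-01, 00-1, 000-, 11-1
Prime implicants: -000, -101, 0-01, 00-1, 000-, 0110, 11-1
PI chart (minterm → PIs covering it):
  0 | -000,000-
  3 | 00-1  (sole → essential)
  5 | -101,0-01
  8 | -000  (sole → essential)
  13 | -101,11-1
  15 | 11-1  (sole → essential)
Essential prime implicants: -000, 00-1, 11-1

3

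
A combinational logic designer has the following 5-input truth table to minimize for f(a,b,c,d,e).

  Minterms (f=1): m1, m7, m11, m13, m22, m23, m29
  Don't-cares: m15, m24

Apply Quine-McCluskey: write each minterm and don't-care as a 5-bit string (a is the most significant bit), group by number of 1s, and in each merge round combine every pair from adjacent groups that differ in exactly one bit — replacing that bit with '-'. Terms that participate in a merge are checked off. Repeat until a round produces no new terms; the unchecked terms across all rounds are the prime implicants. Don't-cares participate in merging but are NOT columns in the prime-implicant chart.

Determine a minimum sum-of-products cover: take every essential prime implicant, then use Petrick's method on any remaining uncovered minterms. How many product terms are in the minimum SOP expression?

size-2^0 implicants → 00001  00111(✓)  01011(✓)  01101(✓)  01111(✓)  10110(✓)  10111(✓)  11000  11101(✓)
size-2^1 implicants → -0111  -1101  0-111  01-11  011-1  1011-
Unchecked terms (primes): -0111, -1101, 0-111, 00001, 01-11, 011-1, 1011-, 11000
Minterm coverage:
  m1 ⊆ 00001 [E]
  m7 ⊆ -0111,0-111
  m11 ⊆ 01-11 [E]
  m13 ⊆ -1101,011-1
  m22 ⊆ 1011- [E]
  m23 ⊆ -0111,1011-
  m29 ⊆ -1101 [E]
E = {-1101, 00001, 01-11, 1011-}
Petrick residual → -0111
Cover = b'cde + bcd'e + a'b'c'd'e + a'bde + ab'cd  |cover|=5

5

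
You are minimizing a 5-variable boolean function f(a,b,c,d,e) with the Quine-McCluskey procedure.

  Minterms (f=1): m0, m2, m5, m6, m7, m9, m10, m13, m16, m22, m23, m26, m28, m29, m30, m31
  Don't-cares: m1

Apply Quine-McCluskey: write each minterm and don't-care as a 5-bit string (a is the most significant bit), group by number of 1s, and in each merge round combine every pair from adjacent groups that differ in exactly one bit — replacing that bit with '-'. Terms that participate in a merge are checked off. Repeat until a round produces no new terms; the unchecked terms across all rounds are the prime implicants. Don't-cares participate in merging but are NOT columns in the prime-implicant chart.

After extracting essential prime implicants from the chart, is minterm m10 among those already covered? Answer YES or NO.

Round 0: 00000✓ 00001✓ 00010✓ 00101✓ 00110✓ 00111✓ 01001✓ 01010✓ 01101✓ 10000✓ 10110✓ 10111✓ 11010✓ 11100✓ 11101✓ 11110✓ 11111✓
Round 1: -0000 -0110✓ -0111✓ -1010 -1101 0-001✓ 0-010 0-101✓ 00-01✓ 00-10 000-0 0000- 001-1 0011-✓ 01-01✓ 1-110✓ 1-111✓ 1011-✓ 11-10 111-0✓ 111-1✓ 1110-✓ 1111-✓
Round 2: -011- 0--01 1-11- 111--
PIs = {-0000, -011-, -1010, -1101, 0--01, 0-010, 00-10, 000-0, 0000-, 001-1, 1-11-, 11-10, 111--}
Coverage chart:
  m0: -0000,000-0,0000-
  m2: 0-010,00-10,000-0
  m5: 0--01,001-1
  m6: -011-,00-10
  m7: -011-,001-1
  m9: 0--01 ←essential
  m10: -1010,0-010
  m13: -1101,0--01
  m16: -0000 ←essential
  m22: -011-,1-11-
  m23: -011-,1-11-
  m26: -1010,11-10
  m28: 111-- ←essential
  m29: -1101,111--
  m30: 1-11-,11-10,111--
  m31: 1-11-,111--
Essential: -0000, 0--01, 111--

NO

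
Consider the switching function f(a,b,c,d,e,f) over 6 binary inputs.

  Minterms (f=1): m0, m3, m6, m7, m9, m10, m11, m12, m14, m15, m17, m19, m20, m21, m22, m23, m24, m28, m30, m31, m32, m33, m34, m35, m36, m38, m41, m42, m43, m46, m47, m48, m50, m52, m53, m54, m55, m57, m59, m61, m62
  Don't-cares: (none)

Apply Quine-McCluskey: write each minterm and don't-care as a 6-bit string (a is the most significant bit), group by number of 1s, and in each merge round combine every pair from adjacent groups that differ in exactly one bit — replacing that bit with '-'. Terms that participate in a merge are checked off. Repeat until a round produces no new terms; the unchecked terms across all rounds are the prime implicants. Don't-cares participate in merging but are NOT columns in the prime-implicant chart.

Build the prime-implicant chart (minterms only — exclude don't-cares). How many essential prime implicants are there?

[col 0] 000000*, 000011*, 000110*, 000111*, 001001*, 001010*, 001011*, 001100*, 001110*, 001111*, 010001*, 010011*, 010100*, 010101*, 010110*, 010111*, 011000*, 011100*, 011110*, 011111*, 100000*, 100001*, 100010*, 100011*, 100100*, 100110*, 101001*, 101010*, 101011*, 101110*, 101111*, 110000*, 110010*, 110100*, 110101*, 110110*, 110111*, 111001*, 111011*, 111101*, 111110*
[col 1] -00000, -00011*, -00110*, -01001*, -01010*, -01011*, -01110*, -01111*, -10100*, -10101*, -10110*, -10111*, -11110*, 0-0011*, 0-0110*, 0-0111*, 0-1100*, 0-1110*, 0-1111*, 00-011*, 00-110*, 00-111*, 000-11*, 00011-*, 001-10*, 001-11*, 0010-1*, 00101-*, 0011-0*, 00111-*, 01-100*, 01-110*, 01-111*, 010-01*, 010-11*, 0100-1*, 0101-0*, 0101-1*, 01010-*, 01011-*, 011-00, 0111-0*, 01111-*, 1-0000*, 1-0010*, 1-0100*, 1-0110*, 1-1001*, 1-1011*, 1-1110*, 10-001*, 10-010*, 10-011*, 10-110*, 100-00*, 100-10*, 1000-0*, 1000-1*, 10000-*, 10001-*, 1001-0*, 101-10*, 101-11*, 1010-1*, 10101-*, 10111-*, 11-101, 11-110*, 110-00*, 110-10*, 1100-0*, 1101-0*, 1101-1*, 11010-*, 11011-*, 111-01, 1110-1*
[col 2] --0110*, --1110*, -0-011, -0-110*, -01-10*, -01-11*, -010-1, -0101-*, -0111-*, -1-110*, -101-0*, -101-1*, -1010-*, -1011-*, 0--110*, 0--111*, 0-0-11, 0-011-*, 0-11-0, 0-111-*, 00--11, 00-11-*, 001-1-*, 01-1-0, 01-11-*, 010--1, 0101--*, 1--110*, 1-0-00*, 1-0-10*, 1-00-0*, 1-01-0*, 1-10-1, 10--10, 10-0-1, 10-01-, 100--0*, 1000--, 101-1-*, 110--0*, 1101--*
[col 3] ---110, -01-1-, -101--, 0--11-, 1-0--0
Prime implicants: ---110, -0-011, -00000, -01-1-, -010-1, -101--, 0--11-, 0-0-11, 0-11-0, 00--11, 01-1-0, 010--1, 011-00, 1-0--0, 1-10-1, 10--10, 10-0-1, 10-01-, 1000--, 11-101, 111-01
PI chart (minterm → PIs covering it):
  0 | -00000  (sole → essential)
  3 | -0-011,0-0-11,00--11
  6 | ---110,0--11-
  7 | 0--11-,0-0-11,00--11
  9 | -010-1  (sole → essential)
  10 | -01-1-  (sole → essential)
  11 | -0-011,-01-1-,-010-1,00--11
  12 | 0-11-0  (sole → essential)
  14 | ---110,-01-1-,0--11-,0-11-0
  15 | -01-1-,0--11-,00--11
  17 | 010--1  (sole → essential)
  19 | 0-0-11,010--1
  20 | -101--,01-1-0
  21 | -101--,010--1
  22 | ---110,-101--,0--11-,01-1-0
  23 | -101--,0--11-,0-0-11,010--1
  24 | 011-00  (sole → essential)
  28 | 0-11-0,01-1-0,011-00
  30 | ---110,0--11-,0-11-0,01-1-0
  31 | 0--11-  (sole → essential)
  32 | -00000,1-0--0,1000--
  33 | 10-0-1,1000--
  34 | 1-0--0,10--10,10-01-,1000--
  35 | -0-011,10-0-1,10-01-,1000--
  36 | 1-0--0  (sole → essential)
  38 | ---110,1-0--0,10--10
  41 | -010-1,1-10-1,10-0-1
  42 | -01-1-,10--10,10-01-
  43 | -0-011,-01-1-,-010-1,1-10-1,10-0-1,10-01-
  46 | ---110,-01-1-,10--10
  47 | -01-1-  (sole → essential)
  48 | 1-0--0  (sole → essential)
  50 | 1-0--0  (sole → essential)
  52 | -101--,1-0--0
  53 | -101--,11-101
  54 | ---110,-101--,1-0--0
  55 | -101--  (sole → essential)
  57 | 1-10-1,111-01
  59 | 1-10-1  (sole → essential)
  61 | 11-101,111-01
  62 | ---110  (sole → essential)
Essential prime implicants: ---110, -00000, -01-1-, -010-1, -101--, 0--11-, 0-11-0, 010--1, 011-00, 1-0--0, 1-10-1

11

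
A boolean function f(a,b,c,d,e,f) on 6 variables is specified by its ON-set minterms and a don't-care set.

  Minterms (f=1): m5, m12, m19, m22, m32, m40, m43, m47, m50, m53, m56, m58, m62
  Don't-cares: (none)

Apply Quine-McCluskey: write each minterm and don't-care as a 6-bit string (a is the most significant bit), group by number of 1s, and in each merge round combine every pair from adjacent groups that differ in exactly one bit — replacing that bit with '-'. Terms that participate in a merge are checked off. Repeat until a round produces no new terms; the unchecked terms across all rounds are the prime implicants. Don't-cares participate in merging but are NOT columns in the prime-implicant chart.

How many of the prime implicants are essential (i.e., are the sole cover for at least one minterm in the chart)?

Round 0: 000101 001100 010011 010110 100000✓ 101000✓ 101011✓ 101111✓ 110010✓ 110101 111000✓ 111010✓ 111110✓
Round 1: 1-1000 10-000 101-11 11-010 111-10 1110-0
PIs = {000101, 001100, 010011, 010110, 1-1000, 10-000, 101-11, 11-010, 110101, 111-10, 1110-0}
Coverage chart:
  m5: 000101 ←essential
  m12: 001100 ←essential
  m19: 010011 ←essential
  m22: 010110 ←essential
  m32: 10-000 ←essential
  m40: 1-1000,10-000
  m43: 101-11 ←essential
  m47: 101-11 ←essential
  m50: 11-010 ←essential
  m53: 110101 ←essential
  m56: 1-1000,1110-0
  m58: 11-010,111-10,1110-0
  m62: 111-10 ←essential
Essential: 000101, 001100, 010011, 010110, 10-000, 101-11, 11-010, 110101, 111-10

9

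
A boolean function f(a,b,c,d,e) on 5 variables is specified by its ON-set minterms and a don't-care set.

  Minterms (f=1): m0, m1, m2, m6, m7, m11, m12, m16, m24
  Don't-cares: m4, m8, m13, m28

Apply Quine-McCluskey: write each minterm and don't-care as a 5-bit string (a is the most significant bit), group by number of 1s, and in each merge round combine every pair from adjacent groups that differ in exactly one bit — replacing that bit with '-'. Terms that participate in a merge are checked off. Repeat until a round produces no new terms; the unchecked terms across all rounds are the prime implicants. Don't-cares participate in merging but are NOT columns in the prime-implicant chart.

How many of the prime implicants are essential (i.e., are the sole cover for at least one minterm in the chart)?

5

size-2^0 implicants → 00000(✓)  00001(✓)  00010(✓)  00100(✓)  00110(✓)  00111(✓)  01000(✓)  01011  01100(✓)  01101(✓)  10000(✓)  11000(✓)  11100(✓)
size-2^1 implicants → -0000(✓)  -1000(✓)  -1100(✓)  0-000(✓)  0-100(✓)  00-00(✓)  00-10(✓)  000-0(✓)  0000-  001-0(✓)  0011-  01-00(✓)  0110-  1-000(✓)  11-00(✓)
size-2^2 implicants → --000  -1-00  0--00  00--0
Unchecked terms (primes): --000, -1-00, 0--00, 00--0, 0000-, 0011-, 01011, 0110-
Minterm coverage:
  m0 ⊆ --000,0--00,00--0,0000-
  m1 ⊆ 0000- [E]
  m2 ⊆ 00--0 [E]
  m6 ⊆ 00--0,0011-
  m7 ⊆ 0011- [E]
  m11 ⊆ 01011 [E]
  m12 ⊆ -1-00,0--00,0110-
  m16 ⊆ --000 [E]
  m24 ⊆ --000,-1-00
E = {--000, 00--0, 0000-, 0011-, 01011}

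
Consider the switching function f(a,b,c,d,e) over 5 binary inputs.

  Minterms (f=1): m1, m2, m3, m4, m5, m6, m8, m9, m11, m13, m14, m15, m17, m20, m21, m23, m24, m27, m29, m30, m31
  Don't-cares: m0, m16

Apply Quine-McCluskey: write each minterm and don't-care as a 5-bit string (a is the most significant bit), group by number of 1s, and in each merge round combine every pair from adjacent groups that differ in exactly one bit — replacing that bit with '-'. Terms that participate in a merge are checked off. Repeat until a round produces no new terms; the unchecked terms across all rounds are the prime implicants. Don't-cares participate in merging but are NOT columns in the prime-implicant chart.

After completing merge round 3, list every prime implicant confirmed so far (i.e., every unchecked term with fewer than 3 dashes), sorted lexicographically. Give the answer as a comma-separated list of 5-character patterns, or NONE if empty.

Round 0: 00000✓ 00001✓ 00010✓ 00011✓ 00100✓ 00101✓ 00110✓ 01000✓ 01001✓ 01011✓ 01101✓ 01110✓ 01111✓ 10000✓ 10001✓ 10100✓ 10101✓ 10111✓ 11000✓ 11011✓ 11101✓ 11110✓ 11111✓
Round 1: -0000✓ -0001✓ -0100✓ -0101✓ -1000✓ -1011✓ -1101✓ -1110✓ -1111✓ 0-000✓ 0-001✓ 0-011✓ 0-101✓ 0-110 00-00✓ 00-01✓ 00-10✓ 000-0✓ 000-1✓ 0000-✓ 0001-✓ 001-0✓ 0010-✓ 01-01✓ 01-11✓ 010-1✓ 0100-✓ 011-1✓ 0111-✓ 1-000✓ 1-101✓ 1-111✓ 10-00✓ 10-01✓ 1000-✓ 101-1✓ 1010-✓ 11-11✓ 111-1✓ 1111-✓
Round 2: --000 --101 -0-00✓ -0-01✓ -000-✓ -010-✓ -1-11 -11-1 -111- 0--01 0-0-1 0-00- 00--0 00-0-✓ 000-- 01--1 1-1-1 10-0-✓
Round 3: -0-0-
PIs = {--000, --101, -0-0-, -1-11, -11-1, -111-, 0--01, 0-0-1, 0-00-, 0-110, 00--0, 000--, 01--1, 1-1-1}

--000, --101, -1-11, -11-1, -111-, 0--01, 0-0-1, 0-00-, 0-110, 00--0, 000--, 01--1, 1-1-1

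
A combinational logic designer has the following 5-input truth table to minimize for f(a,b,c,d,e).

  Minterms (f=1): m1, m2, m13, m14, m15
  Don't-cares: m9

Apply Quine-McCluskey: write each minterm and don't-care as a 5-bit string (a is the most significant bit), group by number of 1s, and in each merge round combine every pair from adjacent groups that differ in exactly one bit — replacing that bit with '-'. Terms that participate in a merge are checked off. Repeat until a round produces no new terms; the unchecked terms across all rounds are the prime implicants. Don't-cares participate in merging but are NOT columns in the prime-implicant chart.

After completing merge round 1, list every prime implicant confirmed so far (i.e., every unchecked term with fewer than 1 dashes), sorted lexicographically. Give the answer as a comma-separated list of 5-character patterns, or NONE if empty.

size-2^0 implicants → 00001(✓)  00010  01001(✓)  01101(✓)  01110(✓)  01111(✓)
size-2^1 implicants → 0-001  01-01  011-1  0111-
Unchecked terms (primes): 0-001, 00010, 01-01, 011-1, 0111-

00010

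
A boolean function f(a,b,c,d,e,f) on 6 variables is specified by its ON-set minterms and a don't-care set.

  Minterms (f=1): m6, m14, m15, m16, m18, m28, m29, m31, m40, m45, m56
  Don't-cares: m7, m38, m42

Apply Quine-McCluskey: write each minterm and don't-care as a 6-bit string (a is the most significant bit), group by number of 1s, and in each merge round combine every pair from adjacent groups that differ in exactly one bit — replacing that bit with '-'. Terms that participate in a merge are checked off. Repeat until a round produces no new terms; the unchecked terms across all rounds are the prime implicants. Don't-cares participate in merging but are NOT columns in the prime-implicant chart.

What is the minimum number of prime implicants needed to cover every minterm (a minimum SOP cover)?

6

size-2^0 implicants → 000110(✓)  000111(✓)  001110(✓)  001111(✓)  010000(✓)  010010(✓)  011100(✓)  011101(✓)  011111(✓)  100110(✓)  101000(✓)  101010(✓)  101101  111000(✓)
size-2^1 implicants → -00110  0-1111  00-110(✓)  00-111(✓)  00011-(✓)  00111-(✓)  0100-0  0111-1  01110-  1-1000  1010-0
size-2^2 implicants → 00-11-
Unchecked terms (primes): -00110, 0-1111, 00-11-, 0100-0, 0111-1, 01110-, 1-1000, 1010-0, 101101
Minterm coverage:
  m6 ⊆ -00110,00-11-
  m14 ⊆ 00-11- [E]
  m15 ⊆ 0-1111,00-11-
  m16 ⊆ 0100-0 [E]
  m18 ⊆ 0100-0 [E]
  m28 ⊆ 01110- [E]
  m29 ⊆ 0111-1,01110-
  m31 ⊆ 0-1111,0111-1
  m40 ⊆ 1-1000,1010-0
  m45 ⊆ 101101 [E]
  m56 ⊆ 1-1000 [E]
E = {00-11-, 0100-0, 01110-, 1-1000, 101101}
Petrick residual → 0-1111
Cover = a'cdef + a'b'de + a'bc'd'f' + a'bcde' + acd'e'f' + ab'cde'f  |cover|=6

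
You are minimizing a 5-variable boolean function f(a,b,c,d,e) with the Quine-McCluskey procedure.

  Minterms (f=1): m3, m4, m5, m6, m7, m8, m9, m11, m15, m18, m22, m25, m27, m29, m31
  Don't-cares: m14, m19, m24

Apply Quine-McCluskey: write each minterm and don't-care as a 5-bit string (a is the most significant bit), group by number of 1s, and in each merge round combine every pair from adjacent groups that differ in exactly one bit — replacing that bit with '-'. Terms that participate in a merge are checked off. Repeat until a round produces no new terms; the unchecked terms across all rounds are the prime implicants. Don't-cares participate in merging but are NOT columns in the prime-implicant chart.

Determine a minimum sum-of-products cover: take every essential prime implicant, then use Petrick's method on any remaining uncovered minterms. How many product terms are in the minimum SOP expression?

size-2^0 implicants → 00011(✓)  00100(✓)  00101(✓)  00110(✓)  00111(✓)  01000(✓)  01001(✓)  01011(✓)  01110(✓)  01111(✓)  10010(✓)  10011(✓)  10110(✓)  11000(✓)  11001(✓)  11011(✓)  11101(✓)  11111(✓)
size-2^1 implicants → -0011(✓)  -0110  -1000(✓)  -1001(✓)  -1011(✓)  -1111(✓)  0-011(✓)  0-110(✓)  0-111(✓)  00-11(✓)  001-0(✓)  001-1(✓)  0010-(✓)  0011-(✓)  01-11(✓)  010-1(✓)  0100-(✓)  0111-(✓)  1-011(✓)  10-10  1001-  11-01(✓)  11-11(✓)  110-1(✓)  1100-(✓)  111-1(✓)
size-2^2 implicants → --011  -1-11  -10-1  -100-  0--11  0-11-  001--  11--1
Unchecked terms (primes): --011, -0110, -1-11, -10-1, -100-, 0--11, 0-11-, 001--, 10-10, 1001-, 11--1
Minterm coverage:
  m3 ⊆ --011,0--11
  m4 ⊆ 001-- [E]
  m5 ⊆ 001-- [E]
  m6 ⊆ -0110,0-11-,001--
  m7 ⊆ 0--11,0-11-,001--
  m8 ⊆ -100- [E]
  m9 ⊆ -10-1,-100-
  m11 ⊆ --011,-1-11,-10-1,0--11
  m15 ⊆ -1-11,0--11,0-11-
  m18 ⊆ 10-10,1001-
  m22 ⊆ -0110,10-10
  m25 ⊆ -10-1,-100-,11--1
  m27 ⊆ --011,-1-11,-10-1,11--1
  m29 ⊆ 11--1 [E]
  m31 ⊆ -1-11,11--1
E = {-100-, 001--, 11--1}
Petrick residual → 0--11, 10-10
Cover = bc'd' + a'de + a'b'c + ab'de' + abe  |cover|=5

5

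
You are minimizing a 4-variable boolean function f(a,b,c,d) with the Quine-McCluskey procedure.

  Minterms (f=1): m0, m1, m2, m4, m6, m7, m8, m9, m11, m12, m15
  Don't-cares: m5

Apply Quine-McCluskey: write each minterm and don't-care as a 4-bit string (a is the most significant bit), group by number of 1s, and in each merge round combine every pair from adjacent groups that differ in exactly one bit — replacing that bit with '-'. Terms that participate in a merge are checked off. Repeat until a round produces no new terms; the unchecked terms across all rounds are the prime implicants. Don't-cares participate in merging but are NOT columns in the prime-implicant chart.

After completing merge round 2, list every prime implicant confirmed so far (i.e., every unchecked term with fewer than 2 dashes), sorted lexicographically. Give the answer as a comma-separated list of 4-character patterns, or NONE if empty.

[col 0] 0000*, 0001*, 0010*, 0100*, 0101*, 0110*, 0111*, 1000*, 1001*, 1011*, 1100*, 1111*
[col 1] -000*, -001*, -100*, -111, 0-00*, 0-01*, 0-10*, 00-0*, 000-*, 01-0*, 01-1*, 010-*, 011-*, 1-00*, 1-11, 10-1, 100-*
[col 2] --00, -00-, 0--0, 0-0-, 01--
Prime implicants: --00, -00-, -111, 0--0, 0-0-, 01--, 1-11, 10-1

-111, 1-11, 10-1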